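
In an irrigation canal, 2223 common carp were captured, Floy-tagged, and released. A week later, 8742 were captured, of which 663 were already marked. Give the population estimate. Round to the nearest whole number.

N ≈ 29,311

N = (2223 × 8742) / 663 = 19433466 / 663 ≈ 29311.4 → 29311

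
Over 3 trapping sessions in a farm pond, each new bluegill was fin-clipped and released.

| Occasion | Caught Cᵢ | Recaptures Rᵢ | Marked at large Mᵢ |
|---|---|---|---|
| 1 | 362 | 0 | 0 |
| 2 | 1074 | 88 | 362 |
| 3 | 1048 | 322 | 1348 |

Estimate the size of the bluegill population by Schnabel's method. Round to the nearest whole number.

Σ MᵢCᵢ = 0·362 + 362·1074 + 1348·1048 = 0 + 388788 + 1412704 = 1801492
Σ Rᵢ = 0 + 88 + 322 = 410
N̂ = 1801492 / 410 ≈ 4393.9 → 4394

N ≈ 4394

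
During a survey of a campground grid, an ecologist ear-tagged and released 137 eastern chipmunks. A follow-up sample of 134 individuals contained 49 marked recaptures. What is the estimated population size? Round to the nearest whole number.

N = (137 × 134) / 49 = 18358 / 49 ≈ 374.7 → 375

N ≈ 375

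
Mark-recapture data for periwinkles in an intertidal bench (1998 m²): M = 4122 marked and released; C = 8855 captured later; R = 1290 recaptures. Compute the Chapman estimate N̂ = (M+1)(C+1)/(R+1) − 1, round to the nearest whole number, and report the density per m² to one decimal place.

N̂ = 4123·8856/1291 − 1 = 36513288/1291 − 1 ≈ 28281.9 → 28282
Density = N̂ / area = 28282 / 1998 ≈ 14.16 → 14.2 per m²

density ≈ 14.2 periwinkles per m²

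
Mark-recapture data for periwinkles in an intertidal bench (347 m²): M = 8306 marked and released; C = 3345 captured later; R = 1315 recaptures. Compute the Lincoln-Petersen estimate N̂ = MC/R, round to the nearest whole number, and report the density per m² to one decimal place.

density ≈ 60.9 periwinkles per m²

N̂ = 8306·3345/1315 = 27783570/1315 ≈ 21128.2 → 21128
Density = N̂ / area = 21128 / 347 ≈ 60.89 → 60.9 per m²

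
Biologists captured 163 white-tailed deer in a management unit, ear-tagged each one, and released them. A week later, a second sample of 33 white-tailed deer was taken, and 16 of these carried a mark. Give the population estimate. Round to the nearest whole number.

If marked individuals mix randomly, R/C ≈ M/N, giving N ≈ M·C/R.
N = (163 × 33) / 16 = 5379 / 16 ≈ 336.2 → 336

N ≈ 336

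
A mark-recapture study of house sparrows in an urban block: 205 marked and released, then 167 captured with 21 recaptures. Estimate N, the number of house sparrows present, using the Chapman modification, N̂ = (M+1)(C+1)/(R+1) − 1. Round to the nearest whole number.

N ≈ 1572

N̂ = (205+1)(167+1)/(21+1) − 1 = 206·168/22 − 1
= 34608/22 − 1 ≈ 1573.1 − 1 ≈ 1572.1 → 1572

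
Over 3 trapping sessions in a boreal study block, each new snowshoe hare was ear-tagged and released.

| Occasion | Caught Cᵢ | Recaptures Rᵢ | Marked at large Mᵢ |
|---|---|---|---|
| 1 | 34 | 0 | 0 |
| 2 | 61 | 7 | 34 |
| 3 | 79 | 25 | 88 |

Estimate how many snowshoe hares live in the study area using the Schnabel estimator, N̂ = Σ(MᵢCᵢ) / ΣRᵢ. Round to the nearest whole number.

Σ MᵢCᵢ = 0·34 + 34·61 + 88·79 = 0 + 2074 + 6952 = 9026
Σ Rᵢ = 0 + 7 + 25 = 32
N̂ = 9026 / 32 ≈ 282.1 → 282

N ≈ 282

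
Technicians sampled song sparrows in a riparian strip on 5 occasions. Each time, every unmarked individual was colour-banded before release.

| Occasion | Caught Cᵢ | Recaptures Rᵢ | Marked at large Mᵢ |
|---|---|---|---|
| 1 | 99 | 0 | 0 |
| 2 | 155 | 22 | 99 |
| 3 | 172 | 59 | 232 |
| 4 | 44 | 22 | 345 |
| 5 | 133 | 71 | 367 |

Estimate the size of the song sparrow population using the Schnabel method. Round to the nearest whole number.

Σ MᵢCᵢ = 0·99 + 99·155 + 232·172 + 345·44 + 367·133 = 0 + 15345 + 39904 + 15180 + 48811 = 119240
Σ Rᵢ = 0 + 22 + 59 + 22 + 71 = 174
N̂ = 119240 / 174 ≈ 685.3 → 685

N ≈ 685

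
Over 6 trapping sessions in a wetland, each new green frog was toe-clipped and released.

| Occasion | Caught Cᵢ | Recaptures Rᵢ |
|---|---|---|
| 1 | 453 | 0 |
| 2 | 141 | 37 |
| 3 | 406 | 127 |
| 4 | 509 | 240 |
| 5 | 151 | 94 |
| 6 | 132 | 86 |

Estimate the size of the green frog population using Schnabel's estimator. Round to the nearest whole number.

Marked at large before each occasion: Mᵢ = Σⱼ<ᵢ (Cⱼ − Rⱼ) → M1=0, M2=453, M3=557, M4=836, M5=1105, M6=1162
Σ MᵢCᵢ = 0·453 + 453·141 + 557·406 + 836·509 + 1105·151 + 1162·132 = 0 + 63873 + 226142 + 425524 + 166855 + 153384 = 1035778
Σ Rᵢ = 0 + 37 + 127 + 240 + 94 + 86 = 584
N̂ = 1035778 / 584 ≈ 1773.6 → 1774

N ≈ 1774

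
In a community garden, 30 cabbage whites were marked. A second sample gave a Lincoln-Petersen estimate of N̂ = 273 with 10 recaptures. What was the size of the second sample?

C = 91

From N = M·C/R: C = N·R / M = 273·10 / 30 = 2730 / 30 = 91.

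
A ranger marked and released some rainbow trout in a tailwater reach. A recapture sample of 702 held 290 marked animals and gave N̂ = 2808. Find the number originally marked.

M = 1160

From N = M·C/R: M = N·R / C = 2808·290 / 702 = 814320 / 702 = 1160.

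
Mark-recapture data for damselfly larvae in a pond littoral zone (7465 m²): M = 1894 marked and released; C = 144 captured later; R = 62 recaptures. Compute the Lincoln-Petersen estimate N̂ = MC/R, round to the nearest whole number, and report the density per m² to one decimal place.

N̂ = 1894·144/62 = 272736/62 ≈ 4399.0 → 4399
Density = N̂ / area = 4399 / 7465 ≈ 0.59 → 0.6 per m²

density ≈ 0.6 damselfly larvae per m²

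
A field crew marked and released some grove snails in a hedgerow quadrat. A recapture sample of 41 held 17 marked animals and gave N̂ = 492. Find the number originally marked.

From N = M·C/R: M = N·R / C = 492·17 / 41 = 8364 / 41 = 204.

M = 204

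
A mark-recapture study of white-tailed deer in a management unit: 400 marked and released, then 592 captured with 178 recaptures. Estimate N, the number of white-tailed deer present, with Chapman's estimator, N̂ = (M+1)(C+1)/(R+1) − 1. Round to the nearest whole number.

N̂ = (400+1)(592+1)/(178+1) − 1 = 401·593/179 − 1
= 237793/179 − 1 ≈ 1328.45 − 1 ≈ 1327.45 → 1327

N ≈ 1327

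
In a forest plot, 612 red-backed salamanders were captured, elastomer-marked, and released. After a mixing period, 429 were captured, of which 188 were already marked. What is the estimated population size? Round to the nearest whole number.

N ≈ 1397

N = (612 × 429) / 188 = 262548 / 188 ≈ 1396.5 → 1397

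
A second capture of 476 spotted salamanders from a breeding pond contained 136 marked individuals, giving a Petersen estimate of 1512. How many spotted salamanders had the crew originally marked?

From N = M·C/R: M = N·R / C = 1512·136 / 476 = 205632 / 476 = 432.

M = 432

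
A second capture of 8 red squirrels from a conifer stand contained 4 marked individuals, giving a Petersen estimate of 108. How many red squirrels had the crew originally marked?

M = 54

From N = M·C/R: M = N·R / C = 108·4 / 8 = 432 / 8 = 54.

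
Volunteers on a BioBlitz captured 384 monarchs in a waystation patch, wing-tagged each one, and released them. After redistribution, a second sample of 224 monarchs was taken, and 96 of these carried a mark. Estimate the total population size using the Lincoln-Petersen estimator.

If marked individuals mix randomly, R/C ≈ M/N, giving N ≈ M·C/R.
N = (384 × 224) / 96 = 86016 / 96 = 896

N = 896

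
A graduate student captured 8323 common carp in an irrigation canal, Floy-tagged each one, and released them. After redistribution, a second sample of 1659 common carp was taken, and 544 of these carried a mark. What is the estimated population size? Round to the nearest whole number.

N ≈ 25,382

If marked individuals mix randomly, R/C ≈ M/N, giving N ≈ M·C/R.
N = (8323 × 1659) / 544 = 13807857 / 544 ≈ 25382.1 → 25382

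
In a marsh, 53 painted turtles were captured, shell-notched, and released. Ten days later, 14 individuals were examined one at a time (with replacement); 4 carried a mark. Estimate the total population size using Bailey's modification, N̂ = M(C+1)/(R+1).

N = 159

N̂ = 53·(14+1)/(4+1) = 53·15/5 = 795/5 = 159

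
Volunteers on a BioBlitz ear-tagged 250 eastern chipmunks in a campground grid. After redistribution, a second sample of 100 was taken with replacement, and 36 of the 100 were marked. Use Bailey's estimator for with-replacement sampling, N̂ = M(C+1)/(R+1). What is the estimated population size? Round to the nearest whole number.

N ≈ 682

N̂ = 250·(100+1)/(36+1) = 250·101/37 = 25250/37 ≈ 682.4 → 682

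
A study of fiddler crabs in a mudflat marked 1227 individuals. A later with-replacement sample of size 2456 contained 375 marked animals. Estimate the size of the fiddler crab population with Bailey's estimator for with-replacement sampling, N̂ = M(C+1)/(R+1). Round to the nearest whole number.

N̂ = 1227·(2456+1)/(375+1) = 1227·2457/376 = 3014739/376 ≈ 8017.9 → 8018

N ≈ 8018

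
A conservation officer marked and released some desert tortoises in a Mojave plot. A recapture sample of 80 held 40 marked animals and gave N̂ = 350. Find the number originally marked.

M = 175

From N = M·C/R: M = N·R / C = 350·40 / 80 = 14000 / 80 = 175.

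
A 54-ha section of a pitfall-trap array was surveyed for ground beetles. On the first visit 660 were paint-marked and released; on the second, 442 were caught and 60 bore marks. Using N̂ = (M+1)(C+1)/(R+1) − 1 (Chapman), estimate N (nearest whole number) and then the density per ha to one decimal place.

density ≈ 88.9 ground beetles per ha

N̂ = 661·443/61 − 1 = 292823/61 − 1 ≈ 4799.4 → 4799
Density = N̂ / area = 4799 / 54 ≈ 88.87 → 88.9 per ha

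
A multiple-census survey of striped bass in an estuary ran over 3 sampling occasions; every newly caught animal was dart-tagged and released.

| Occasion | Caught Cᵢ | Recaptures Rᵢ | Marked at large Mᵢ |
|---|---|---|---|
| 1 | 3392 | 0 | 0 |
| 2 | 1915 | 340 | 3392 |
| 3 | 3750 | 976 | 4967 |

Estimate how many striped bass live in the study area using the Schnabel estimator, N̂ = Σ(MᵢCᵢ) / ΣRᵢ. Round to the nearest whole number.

Σ MᵢCᵢ = 0·3392 + 3392·1915 + 4967·3750 = 0 + 6495680 + 18626250 = 25121930
Σ Rᵢ = 0 + 340 + 976 = 1316
N̂ = 25121930 / 1316 ≈ 19089.6 → 19090

N ≈ 19,090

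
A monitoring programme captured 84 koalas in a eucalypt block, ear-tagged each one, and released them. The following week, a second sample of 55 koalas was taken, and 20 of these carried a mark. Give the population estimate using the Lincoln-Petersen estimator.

N = 231

N = (84 × 55) / 20 = 4620 / 20 = 231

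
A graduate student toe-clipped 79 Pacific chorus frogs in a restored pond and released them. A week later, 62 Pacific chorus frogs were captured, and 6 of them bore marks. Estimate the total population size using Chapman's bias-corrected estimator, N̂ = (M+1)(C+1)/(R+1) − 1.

N̂ = (79+1)(62+1)/(6+1) − 1 = 80·63/7 − 1
= 5040/7 − 1 = 720 − 1 = 719

N = 719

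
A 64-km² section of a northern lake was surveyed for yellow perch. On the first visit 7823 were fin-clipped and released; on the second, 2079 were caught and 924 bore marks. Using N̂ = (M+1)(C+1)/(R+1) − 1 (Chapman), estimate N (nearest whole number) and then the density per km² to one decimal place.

density ≈ 274.9 yellow perch per km²

N̂ = 7824·2080/925 − 1 = 16273920/925 − 1 ≈ 17592.4 → 17592
Density = N̂ / area = 17592 / 64 ≈ 274.88 → 274.9 per km²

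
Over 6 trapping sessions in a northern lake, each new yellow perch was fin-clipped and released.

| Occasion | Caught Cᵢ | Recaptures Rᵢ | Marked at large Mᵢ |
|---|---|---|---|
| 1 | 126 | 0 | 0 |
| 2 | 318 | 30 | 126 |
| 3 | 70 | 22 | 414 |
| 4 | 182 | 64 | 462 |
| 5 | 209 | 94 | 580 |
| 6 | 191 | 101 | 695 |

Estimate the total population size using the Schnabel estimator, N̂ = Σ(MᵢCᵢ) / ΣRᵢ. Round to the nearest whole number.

Σ MᵢCᵢ = 0·126 + 126·318 + 414·70 + 462·182 + 580·209 + 695·191 = 0 + 40068 + 28980 + 84084 + 121220 + 132745 = 407097
Σ Rᵢ = 0 + 30 + 22 + 64 + 94 + 101 = 311
N̂ = 407097 / 311 ≈ 1309.0 → 1309

N ≈ 1309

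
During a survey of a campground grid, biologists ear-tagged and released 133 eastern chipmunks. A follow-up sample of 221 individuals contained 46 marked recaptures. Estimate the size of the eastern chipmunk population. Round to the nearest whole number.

N ≈ 639

If marked individuals mix randomly, R/C ≈ M/N, giving N ≈ M·C/R.
N = (133 × 221) / 46 = 29393 / 46 ≈ 639.0 → 639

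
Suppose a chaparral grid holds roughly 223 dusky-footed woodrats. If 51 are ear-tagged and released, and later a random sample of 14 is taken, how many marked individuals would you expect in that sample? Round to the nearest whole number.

The marked fraction of the population is 51/223, so in a sample of 14 expect C·(M/N) marked.
E[R] = 51 × 14 / 223 = 714 / 223 ≈ 3.2 → 3

expected recaptures ≈ 3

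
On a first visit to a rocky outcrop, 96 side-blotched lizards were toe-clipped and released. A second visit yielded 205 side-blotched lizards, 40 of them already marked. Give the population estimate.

N = 492

The marked fraction in the recapture sample should equal the marked fraction in the population: 40/205 = 96/N.
N = (96 × 205) / 40 = 19680 / 40 = 492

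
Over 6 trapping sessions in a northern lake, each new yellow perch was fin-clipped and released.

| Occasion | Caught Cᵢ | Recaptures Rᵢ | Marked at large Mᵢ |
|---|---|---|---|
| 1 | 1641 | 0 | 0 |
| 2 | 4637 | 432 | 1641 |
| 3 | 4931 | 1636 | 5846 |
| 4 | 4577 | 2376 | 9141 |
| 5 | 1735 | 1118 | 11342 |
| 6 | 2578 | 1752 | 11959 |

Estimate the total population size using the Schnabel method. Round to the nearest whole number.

Σ MᵢCᵢ = 0·1641 + 1641·4637 + 5846·4931 + 9141·4577 + 11342·1735 + 11959·2578 = 0 + 7609317 + 28826626 + 41838357 + 19678370 + 30830302 = 128782972
Σ Rᵢ = 0 + 432 + 1636 + 2376 + 1118 + 1752 = 7314
N̂ = 128782972 / 7314 ≈ 17607.7 → 17608

N ≈ 17,608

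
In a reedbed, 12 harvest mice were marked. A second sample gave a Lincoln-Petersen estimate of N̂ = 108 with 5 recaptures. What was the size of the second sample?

From N = M·C/R: C = N·R / M = 108·5 / 12 = 540 / 12 = 45.

C = 45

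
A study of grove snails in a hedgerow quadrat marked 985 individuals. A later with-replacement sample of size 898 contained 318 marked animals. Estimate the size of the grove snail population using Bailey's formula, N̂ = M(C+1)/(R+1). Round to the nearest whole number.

N ≈ 2776

N̂ = 985·(898+1)/(318+1) = 985·899/319 = 885515/319 ≈ 2775.9 → 2776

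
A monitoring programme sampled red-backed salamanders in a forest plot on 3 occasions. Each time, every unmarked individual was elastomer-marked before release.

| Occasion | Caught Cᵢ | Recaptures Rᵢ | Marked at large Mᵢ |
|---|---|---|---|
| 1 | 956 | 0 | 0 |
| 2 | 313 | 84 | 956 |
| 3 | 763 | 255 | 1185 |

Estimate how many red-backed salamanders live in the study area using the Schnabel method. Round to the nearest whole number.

N ≈ 3550

Σ MᵢCᵢ = 0·956 + 956·313 + 1185·763 = 0 + 299228 + 904155 = 1203383
Σ Rᵢ = 0 + 84 + 255 = 339
N̂ = 1203383 / 339 ≈ 3549.8 → 3550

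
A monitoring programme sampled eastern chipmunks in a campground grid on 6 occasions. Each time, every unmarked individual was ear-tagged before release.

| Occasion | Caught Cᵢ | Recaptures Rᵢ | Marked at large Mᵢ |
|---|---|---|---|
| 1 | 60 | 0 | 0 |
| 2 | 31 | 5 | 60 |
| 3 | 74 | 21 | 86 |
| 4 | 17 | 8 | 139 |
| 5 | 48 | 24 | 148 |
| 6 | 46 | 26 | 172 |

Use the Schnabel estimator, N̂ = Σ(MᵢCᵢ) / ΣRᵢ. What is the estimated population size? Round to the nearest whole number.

N ≈ 305

Σ MᵢCᵢ = 0·60 + 60·31 + 86·74 + 139·17 + 148·48 + 172·46 = 0 + 1860 + 6364 + 2363 + 7104 + 7912 = 25603
Σ Rᵢ = 0 + 5 + 21 + 8 + 24 + 26 = 84
N̂ = 25603 / 84 ≈ 304.8 → 305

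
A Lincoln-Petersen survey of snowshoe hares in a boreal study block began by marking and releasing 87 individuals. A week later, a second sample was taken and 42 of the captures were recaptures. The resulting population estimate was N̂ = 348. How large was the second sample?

From N = M·C/R: C = N·R / M = 348·42 / 87 = 14616 / 87 = 168.

C = 168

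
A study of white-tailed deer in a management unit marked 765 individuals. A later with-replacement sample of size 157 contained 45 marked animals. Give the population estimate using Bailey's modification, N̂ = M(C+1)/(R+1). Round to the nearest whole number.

N ≈ 2628

N̂ = 765·(157+1)/(45+1) = 765·158/46 = 120870/46 ≈ 2627.6 → 2628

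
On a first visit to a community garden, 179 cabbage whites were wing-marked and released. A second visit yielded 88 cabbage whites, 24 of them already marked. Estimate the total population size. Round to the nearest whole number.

N ≈ 656

N = (179 × 88) / 24 = 15752 / 24 ≈ 656.3 → 656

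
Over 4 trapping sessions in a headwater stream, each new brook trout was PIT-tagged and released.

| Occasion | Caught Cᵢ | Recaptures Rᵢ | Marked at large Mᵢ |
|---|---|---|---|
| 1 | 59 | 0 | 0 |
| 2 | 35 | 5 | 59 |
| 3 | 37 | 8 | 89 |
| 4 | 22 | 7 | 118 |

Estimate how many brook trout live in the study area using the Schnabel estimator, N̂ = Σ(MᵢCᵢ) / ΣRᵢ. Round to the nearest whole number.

N ≈ 398

Σ MᵢCᵢ = 0·59 + 59·35 + 89·37 + 118·22 = 0 + 2065 + 3293 + 2596 = 7954
Σ Rᵢ = 0 + 5 + 8 + 7 = 20
N̂ = 7954 / 20 ≈ 397.7 → 398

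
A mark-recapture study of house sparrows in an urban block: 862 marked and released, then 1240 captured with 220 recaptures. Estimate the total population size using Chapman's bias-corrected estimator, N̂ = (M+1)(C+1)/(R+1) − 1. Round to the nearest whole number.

N ≈ 4845

N̂ = (862+1)(1240+1)/(220+1) − 1 = 863·1241/221 − 1
= 1070983/221 − 1 ≈ 4846.1 − 1 ≈ 4845.1 → 4845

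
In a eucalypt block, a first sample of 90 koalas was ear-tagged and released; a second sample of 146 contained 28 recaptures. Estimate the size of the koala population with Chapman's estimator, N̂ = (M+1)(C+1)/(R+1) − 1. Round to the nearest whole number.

N ≈ 460

N̂ = (90+1)(146+1)/(28+1) − 1 = 91·147/29 − 1
= 13377/29 − 1 ≈ 461.3 − 1 ≈ 460.3 → 460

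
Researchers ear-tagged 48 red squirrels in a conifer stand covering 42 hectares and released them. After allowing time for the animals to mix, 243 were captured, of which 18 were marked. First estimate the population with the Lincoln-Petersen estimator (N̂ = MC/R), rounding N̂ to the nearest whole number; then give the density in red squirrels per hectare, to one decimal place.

density ≈ 15.4 red squirrels per hectare

N̂ = 48·243/18 = 11664/18 = 648
Density = N̂ / area = 648 / 42 ≈ 15.43 → 15.4 per hectare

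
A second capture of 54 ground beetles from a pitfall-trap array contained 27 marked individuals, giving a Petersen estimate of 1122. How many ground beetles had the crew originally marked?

From N = M·C/R: M = N·R / C = 1122·27 / 54 = 30294 / 54 = 561.

M = 561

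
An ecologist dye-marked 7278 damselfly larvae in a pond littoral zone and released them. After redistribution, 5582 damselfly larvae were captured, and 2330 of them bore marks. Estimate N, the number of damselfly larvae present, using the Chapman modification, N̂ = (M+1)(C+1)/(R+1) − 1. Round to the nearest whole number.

N ≈ 17,433

N̂ = (7278+1)(5582+1)/(2330+1) − 1 = 7279·5583/2331 − 1
= 40638657/2331 − 1 ≈ 17434.0 − 1 ≈ 17433.0 → 17433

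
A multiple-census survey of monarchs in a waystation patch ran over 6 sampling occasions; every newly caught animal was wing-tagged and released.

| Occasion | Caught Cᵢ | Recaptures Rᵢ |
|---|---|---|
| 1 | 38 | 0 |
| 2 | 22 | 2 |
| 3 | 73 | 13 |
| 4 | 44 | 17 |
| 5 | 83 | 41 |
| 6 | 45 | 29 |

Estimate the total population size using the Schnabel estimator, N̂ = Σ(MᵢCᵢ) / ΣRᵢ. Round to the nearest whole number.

N ≈ 301

Marked at large before each occasion: Mᵢ = Σⱼ<ᵢ (Cⱼ − Rⱼ) → M1=0, M2=38, M3=58, M4=118, M5=145, M6=187
Σ MᵢCᵢ = 0·38 + 38·22 + 58·73 + 118·44 + 145·83 + 187·45 = 0 + 836 + 4234 + 5192 + 12035 + 8415 = 30712
Σ Rᵢ = 0 + 2 + 13 + 17 + 41 + 29 = 102
N̂ = 30712 / 102 ≈ 301.1 → 301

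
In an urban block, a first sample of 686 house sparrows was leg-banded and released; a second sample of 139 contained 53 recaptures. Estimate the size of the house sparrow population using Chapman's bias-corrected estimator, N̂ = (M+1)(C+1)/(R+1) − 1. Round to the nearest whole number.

N ≈ 1780

N̂ = (686+1)(139+1)/(53+1) − 1 = 687·140/54 − 1
= 96180/54 − 1 ≈ 1781.1 − 1 ≈ 1780.1 → 1780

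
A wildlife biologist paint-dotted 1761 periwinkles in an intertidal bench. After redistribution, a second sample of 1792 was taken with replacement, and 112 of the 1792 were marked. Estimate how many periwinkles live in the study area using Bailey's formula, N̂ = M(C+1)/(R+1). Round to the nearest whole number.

N ≈ 27,942

N̂ = 1761·(1792+1)/(112+1) = 1761·1793/113 = 3157473/113 ≈ 27942.2 → 27942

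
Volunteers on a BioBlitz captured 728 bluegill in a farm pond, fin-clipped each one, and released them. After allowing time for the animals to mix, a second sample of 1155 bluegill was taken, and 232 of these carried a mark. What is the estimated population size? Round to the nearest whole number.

If marked individuals mix randomly, R/C ≈ M/N, giving N ≈ M·C/R.
N = (728 × 1155) / 232 = 840840 / 232 ≈ 3624.3 → 3624

N ≈ 3624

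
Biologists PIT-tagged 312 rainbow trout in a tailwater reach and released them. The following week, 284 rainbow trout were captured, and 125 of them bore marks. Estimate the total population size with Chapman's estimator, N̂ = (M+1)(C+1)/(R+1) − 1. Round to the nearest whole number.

N ≈ 707

N̂ = (312+1)(284+1)/(125+1) − 1 = 313·285/126 − 1
= 89205/126 − 1 ≈ 708.0 − 1 ≈ 707.0 → 707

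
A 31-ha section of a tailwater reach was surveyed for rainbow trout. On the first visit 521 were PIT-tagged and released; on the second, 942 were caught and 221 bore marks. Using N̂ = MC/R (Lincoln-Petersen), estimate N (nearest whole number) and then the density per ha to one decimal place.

density ≈ 71.6 rainbow trout per ha

N̂ = 521·942/221 = 490782/221 ≈ 2220.7 → 2221
Density = N̂ / area = 2221 / 31 ≈ 71.645 → 71.6 per ha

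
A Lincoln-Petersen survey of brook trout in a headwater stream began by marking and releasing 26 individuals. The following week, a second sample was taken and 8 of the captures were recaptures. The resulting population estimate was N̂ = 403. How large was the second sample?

From N = M·C/R: C = N·R / M = 403·8 / 26 = 3224 / 26 = 124.

C = 124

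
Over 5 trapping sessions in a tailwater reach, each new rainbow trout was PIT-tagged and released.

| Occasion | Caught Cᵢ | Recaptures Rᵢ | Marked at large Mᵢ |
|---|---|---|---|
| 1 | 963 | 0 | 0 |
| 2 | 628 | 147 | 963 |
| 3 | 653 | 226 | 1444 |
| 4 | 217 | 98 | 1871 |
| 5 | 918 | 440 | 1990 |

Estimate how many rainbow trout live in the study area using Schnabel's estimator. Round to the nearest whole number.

N ≈ 4150

Σ MᵢCᵢ = 0·963 + 963·628 + 1444·653 + 1871·217 + 1990·918 = 0 + 604764 + 942932 + 406007 + 1826820 = 3780523
Σ Rᵢ = 0 + 147 + 226 + 98 + 440 = 911
N̂ = 3780523 / 911 ≈ 4149.9 → 4150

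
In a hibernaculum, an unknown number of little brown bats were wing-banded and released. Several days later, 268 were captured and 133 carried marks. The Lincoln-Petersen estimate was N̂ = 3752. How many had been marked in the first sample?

M = 1862

From N = M·C/R: M = N·R / C = 3752·133 / 268 = 499016 / 268 = 1862.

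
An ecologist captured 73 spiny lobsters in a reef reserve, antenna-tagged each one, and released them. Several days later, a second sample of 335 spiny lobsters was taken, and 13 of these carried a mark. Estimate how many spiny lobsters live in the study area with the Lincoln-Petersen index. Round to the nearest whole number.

N ≈ 1881

Lincoln-Petersen assumes M/N = R/C, so N = M·C / R.
N = (73 × 335) / 13 = 24455 / 13 ≈ 1881.2 → 1881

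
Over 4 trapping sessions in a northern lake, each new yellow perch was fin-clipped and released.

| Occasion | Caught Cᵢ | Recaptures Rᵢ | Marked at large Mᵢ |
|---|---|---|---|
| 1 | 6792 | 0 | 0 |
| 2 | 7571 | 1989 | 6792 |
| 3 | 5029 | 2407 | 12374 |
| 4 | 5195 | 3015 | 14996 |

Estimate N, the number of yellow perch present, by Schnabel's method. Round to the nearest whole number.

Σ MᵢCᵢ = 0·6792 + 6792·7571 + 12374·5029 + 14996·5195 = 0 + 51422232 + 62228846 + 77904220 = 191555298
Σ Rᵢ = 0 + 1989 + 2407 + 3015 = 7411
N̂ = 191555298 / 7411 ≈ 25847.4 → 25847

N ≈ 25,847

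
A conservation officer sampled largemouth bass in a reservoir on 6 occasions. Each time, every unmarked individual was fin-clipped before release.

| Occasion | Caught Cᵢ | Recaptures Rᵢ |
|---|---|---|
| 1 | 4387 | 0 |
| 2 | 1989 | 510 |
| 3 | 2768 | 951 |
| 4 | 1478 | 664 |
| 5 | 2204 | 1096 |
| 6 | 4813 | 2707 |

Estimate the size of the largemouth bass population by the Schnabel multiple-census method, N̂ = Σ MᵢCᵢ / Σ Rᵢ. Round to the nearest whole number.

Marked at large before each occasion: Mᵢ = Σⱼ<ᵢ (Cⱼ − Rⱼ) → M1=0, M2=4387, M3=5866, M4=7683, M5=8497, M6=9605
Σ MᵢCᵢ = 0·4387 + 4387·1989 + 5866·2768 + 7683·1478 + 8497·2204 + 9605·4813 = 0 + 8725743 + 16237088 + 11355474 + 18727388 + 46228865 = 101274558
Σ Rᵢ = 0 + 510 + 951 + 664 + 1096 + 2707 = 5928
N̂ = 101274558 / 5928 ≈ 17084.1 → 17084

N ≈ 17,084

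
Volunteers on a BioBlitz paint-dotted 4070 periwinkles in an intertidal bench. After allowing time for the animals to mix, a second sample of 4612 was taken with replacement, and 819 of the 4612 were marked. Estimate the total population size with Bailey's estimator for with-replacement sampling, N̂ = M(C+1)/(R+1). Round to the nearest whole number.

N ≈ 22,896

N̂ = 4070·(4612+1)/(819+1) = 4070·4613/820 = 18774910/820 ≈ 22896.2 → 22896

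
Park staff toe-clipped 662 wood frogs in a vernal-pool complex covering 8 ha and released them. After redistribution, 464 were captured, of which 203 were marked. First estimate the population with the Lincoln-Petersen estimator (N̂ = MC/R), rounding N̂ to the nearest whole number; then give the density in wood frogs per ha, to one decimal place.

density ≈ 189.1 wood frogs per ha

N̂ = 662·464/203 = 307168/203 ≈ 1513.1 → 1513
Density = N̂ / area = 1513 / 8 ≈ 189.12 → 189.1 per ha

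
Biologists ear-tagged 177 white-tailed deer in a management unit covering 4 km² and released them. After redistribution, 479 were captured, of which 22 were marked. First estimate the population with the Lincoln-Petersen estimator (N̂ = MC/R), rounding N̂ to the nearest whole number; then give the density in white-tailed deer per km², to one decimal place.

N̂ = 177·479/22 = 84783/22 ≈ 3853.8 → 3854
Density = N̂ / area = 3854 / 4 ≈ 963.50 → 963.5 per km²

density ≈ 963.5 white-tailed deer per km²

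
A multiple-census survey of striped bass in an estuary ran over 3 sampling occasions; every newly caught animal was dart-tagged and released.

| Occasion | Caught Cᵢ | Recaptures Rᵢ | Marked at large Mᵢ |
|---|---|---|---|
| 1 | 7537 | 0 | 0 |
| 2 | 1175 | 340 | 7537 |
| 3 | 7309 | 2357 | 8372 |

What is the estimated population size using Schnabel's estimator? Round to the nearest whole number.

N ≈ 25,972

Σ MᵢCᵢ = 0·7537 + 7537·1175 + 8372·7309 = 0 + 8855975 + 61190948 = 70046923
Σ Rᵢ = 0 + 340 + 2357 = 2697
N̂ = 70046923 / 2697 ≈ 25972.2 → 25972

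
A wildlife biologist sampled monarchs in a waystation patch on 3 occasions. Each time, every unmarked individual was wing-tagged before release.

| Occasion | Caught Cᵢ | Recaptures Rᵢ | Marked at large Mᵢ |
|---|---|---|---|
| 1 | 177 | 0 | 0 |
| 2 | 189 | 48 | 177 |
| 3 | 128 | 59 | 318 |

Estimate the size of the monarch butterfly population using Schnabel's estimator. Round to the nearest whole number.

Σ MᵢCᵢ = 0·177 + 177·189 + 318·128 = 0 + 33453 + 40704 = 74157
Σ Rᵢ = 0 + 48 + 59 = 107
N̂ = 74157 / 107 ≈ 693.1 → 693

N ≈ 693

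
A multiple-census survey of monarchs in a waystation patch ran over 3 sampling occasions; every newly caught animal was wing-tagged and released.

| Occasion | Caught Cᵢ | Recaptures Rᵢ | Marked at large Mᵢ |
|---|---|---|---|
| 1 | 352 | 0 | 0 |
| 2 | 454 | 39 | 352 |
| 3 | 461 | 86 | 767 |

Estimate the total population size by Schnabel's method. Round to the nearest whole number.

Σ MᵢCᵢ = 0·352 + 352·454 + 767·461 = 0 + 159808 + 353587 = 513395
Σ Rᵢ = 0 + 39 + 86 = 125
N̂ = 513395 / 125 ≈ 4107.2 → 4107

N ≈ 4107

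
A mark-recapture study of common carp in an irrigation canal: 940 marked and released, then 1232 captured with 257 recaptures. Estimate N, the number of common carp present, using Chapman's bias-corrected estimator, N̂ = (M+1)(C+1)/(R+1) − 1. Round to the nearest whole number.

N ≈ 4496

N̂ = (940+1)(1232+1)/(257+1) − 1 = 941·1233/258 − 1
= 1160253/258 − 1 ≈ 4497.1 − 1 ≈ 4496.1 → 4496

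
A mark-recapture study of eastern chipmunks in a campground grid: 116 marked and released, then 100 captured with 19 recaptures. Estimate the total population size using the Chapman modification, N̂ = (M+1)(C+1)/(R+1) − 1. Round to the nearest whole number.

N ≈ 590

N̂ = (116+1)(100+1)/(19+1) − 1 = 117·101/20 − 1
= 11817/20 − 1 ≈ 590.9 − 1 ≈ 589.9 → 590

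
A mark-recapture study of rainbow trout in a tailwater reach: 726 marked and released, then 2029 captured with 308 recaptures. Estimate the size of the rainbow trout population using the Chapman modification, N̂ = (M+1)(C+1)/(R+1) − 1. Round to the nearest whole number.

N ≈ 4775

N̂ = (726+1)(2029+1)/(308+1) − 1 = 727·2030/309 − 1
= 1475810/309 − 1 ≈ 4776.1 − 1 ≈ 4775.1 → 4775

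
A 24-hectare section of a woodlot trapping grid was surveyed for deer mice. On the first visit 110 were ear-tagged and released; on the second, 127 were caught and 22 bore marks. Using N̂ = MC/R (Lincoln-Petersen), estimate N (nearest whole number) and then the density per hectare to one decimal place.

N̂ = 110·127/22 = 13970/22 = 635
Density = N̂ / area = 635 / 24 ≈ 26.46 → 26.5 per hectare

density ≈ 26.5 deer mice per hectare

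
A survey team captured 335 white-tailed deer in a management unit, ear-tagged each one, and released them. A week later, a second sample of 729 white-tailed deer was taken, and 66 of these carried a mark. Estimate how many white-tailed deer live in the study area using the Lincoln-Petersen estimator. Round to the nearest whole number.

N = (335 × 729) / 66 = 244215 / 66 ≈ 3700.2 → 3700

N ≈ 3700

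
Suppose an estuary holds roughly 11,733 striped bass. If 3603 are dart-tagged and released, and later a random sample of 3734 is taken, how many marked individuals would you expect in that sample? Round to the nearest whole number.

Expected recaptures E[R] = M·C / N.
E[R] = 3603 × 3734 / 11733 = 13453602 / 11733 ≈ 1146.6 → 1147

expected recaptures ≈ 1147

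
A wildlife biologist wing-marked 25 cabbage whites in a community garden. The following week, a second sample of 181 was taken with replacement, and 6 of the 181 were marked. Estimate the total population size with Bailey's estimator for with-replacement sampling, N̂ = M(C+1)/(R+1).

N = 650

N̂ = 25·(181+1)/(6+1) = 25·182/7 = 4550/7 = 650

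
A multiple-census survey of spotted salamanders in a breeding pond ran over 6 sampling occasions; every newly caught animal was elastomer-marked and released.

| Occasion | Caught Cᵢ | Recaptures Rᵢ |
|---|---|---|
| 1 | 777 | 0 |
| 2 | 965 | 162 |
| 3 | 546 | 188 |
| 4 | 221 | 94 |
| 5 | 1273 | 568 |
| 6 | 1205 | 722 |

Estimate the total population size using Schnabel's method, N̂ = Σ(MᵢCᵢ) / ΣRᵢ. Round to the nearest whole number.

N ≈ 4618

Marked at large before each occasion: Mᵢ = Σⱼ<ᵢ (Cⱼ − Rⱼ) → M1=0, M2=777, M3=1580, M4=1938, M5=2065, M6=2770
Σ MᵢCᵢ = 0·777 + 777·965 + 1580·546 + 1938·221 + 2065·1273 + 2770·1205 = 0 + 749805 + 862680 + 428298 + 2628745 + 3337850 = 8007378
Σ Rᵢ = 0 + 162 + 188 + 94 + 568 + 722 = 1734
N̂ = 8007378 / 1734 ≈ 4617.9 → 4618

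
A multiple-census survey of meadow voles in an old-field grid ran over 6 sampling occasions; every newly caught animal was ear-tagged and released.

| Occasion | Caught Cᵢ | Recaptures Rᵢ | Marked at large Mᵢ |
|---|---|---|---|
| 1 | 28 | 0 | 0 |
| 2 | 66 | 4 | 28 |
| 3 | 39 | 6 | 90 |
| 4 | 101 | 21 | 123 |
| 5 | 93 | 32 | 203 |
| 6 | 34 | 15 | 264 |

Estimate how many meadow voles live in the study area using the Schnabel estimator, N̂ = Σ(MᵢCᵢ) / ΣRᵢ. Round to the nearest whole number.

Σ MᵢCᵢ = 0·28 + 28·66 + 90·39 + 123·101 + 203·93 + 264·34 = 0 + 1848 + 3510 + 12423 + 18879 + 8976 = 45636
Σ Rᵢ = 0 + 4 + 6 + 21 + 32 + 15 = 78
N̂ = 45636 / 78 ≈ 585.1 → 585

N ≈ 585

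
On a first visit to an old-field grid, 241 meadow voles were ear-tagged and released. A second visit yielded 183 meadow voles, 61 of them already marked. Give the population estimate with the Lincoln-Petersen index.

N = (241 × 183) / 61 = 44103 / 61 = 723

N = 723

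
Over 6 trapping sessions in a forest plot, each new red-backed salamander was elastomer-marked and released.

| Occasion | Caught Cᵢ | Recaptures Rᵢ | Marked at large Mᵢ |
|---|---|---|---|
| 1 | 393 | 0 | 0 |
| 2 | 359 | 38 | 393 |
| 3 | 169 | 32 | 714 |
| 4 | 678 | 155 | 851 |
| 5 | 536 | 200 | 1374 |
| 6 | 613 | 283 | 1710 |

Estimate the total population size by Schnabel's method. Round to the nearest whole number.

Σ MᵢCᵢ = 0·393 + 393·359 + 714·169 + 851·678 + 1374·536 + 1710·613 = 0 + 141087 + 120666 + 576978 + 736464 + 1048230 = 2623425
Σ Rᵢ = 0 + 38 + 32 + 155 + 200 + 283 = 708
N̂ = 2623425 / 708 ≈ 3705.4 → 3705

N ≈ 3705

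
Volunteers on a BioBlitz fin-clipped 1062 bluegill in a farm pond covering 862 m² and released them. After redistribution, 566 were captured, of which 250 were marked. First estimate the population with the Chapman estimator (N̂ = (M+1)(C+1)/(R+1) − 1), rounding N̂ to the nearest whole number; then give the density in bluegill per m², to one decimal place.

N̂ = 1063·567/251 − 1 = 602721/251 − 1 ≈ 2400.3 → 2400
Density = N̂ / area = 2400 / 862 ≈ 2.78 → 2.8 per m²

density ≈ 2.8 bluegill per m²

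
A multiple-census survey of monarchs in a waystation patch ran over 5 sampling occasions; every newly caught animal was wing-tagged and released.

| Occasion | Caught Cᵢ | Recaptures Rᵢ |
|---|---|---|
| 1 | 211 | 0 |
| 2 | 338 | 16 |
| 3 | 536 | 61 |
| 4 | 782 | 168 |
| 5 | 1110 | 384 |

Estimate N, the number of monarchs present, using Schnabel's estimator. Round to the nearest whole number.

N ≈ 4683

Marked at large before each occasion: Mᵢ = Σⱼ<ᵢ (Cⱼ − Rⱼ) → M1=0, M2=211, M3=533, M4=1008, M5=1622
Σ MᵢCᵢ = 0·211 + 211·338 + 533·536 + 1008·782 + 1622·1110 = 0 + 71318 + 285688 + 788256 + 1800420 = 2945682
Σ Rᵢ = 0 + 16 + 61 + 168 + 384 = 629
N̂ = 2945682 / 629 ≈ 4683.1 → 4683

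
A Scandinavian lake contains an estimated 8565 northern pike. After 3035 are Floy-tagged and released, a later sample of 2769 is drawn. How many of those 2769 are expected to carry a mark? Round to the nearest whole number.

Expected recaptures E[R] = M·C / N.
E[R] = 3035 × 2769 / 8565 = 8403915 / 8565 ≈ 981.2 → 981

expected recaptures ≈ 981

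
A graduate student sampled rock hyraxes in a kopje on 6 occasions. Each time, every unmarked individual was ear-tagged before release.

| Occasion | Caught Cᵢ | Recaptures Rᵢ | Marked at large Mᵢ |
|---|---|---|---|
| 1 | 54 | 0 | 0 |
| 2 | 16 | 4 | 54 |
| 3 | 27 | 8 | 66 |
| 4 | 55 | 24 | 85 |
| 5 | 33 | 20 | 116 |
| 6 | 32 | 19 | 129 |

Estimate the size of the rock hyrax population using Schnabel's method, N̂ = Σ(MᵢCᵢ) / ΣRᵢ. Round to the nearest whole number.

N ≈ 204

Σ MᵢCᵢ = 0·54 + 54·16 + 66·27 + 85·55 + 116·33 + 129·32 = 0 + 864 + 1782 + 4675 + 3828 + 4128 = 15277
Σ Rᵢ = 0 + 4 + 8 + 24 + 20 + 19 = 75
N̂ = 15277 / 75 ≈ 203.7 → 204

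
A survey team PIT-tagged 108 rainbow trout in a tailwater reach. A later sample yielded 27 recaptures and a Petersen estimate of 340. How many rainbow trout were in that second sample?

C = 85

From N = M·C/R: C = N·R / M = 340·27 / 108 = 9180 / 108 = 85.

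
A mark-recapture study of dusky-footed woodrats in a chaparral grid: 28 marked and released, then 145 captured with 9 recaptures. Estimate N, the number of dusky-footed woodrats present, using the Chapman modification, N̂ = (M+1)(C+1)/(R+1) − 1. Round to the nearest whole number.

N̂ = (28+1)(145+1)/(9+1) − 1 = 29·146/10 − 1
= 4234/10 − 1 ≈ 423.4 − 1 ≈ 422.4 → 422

N ≈ 422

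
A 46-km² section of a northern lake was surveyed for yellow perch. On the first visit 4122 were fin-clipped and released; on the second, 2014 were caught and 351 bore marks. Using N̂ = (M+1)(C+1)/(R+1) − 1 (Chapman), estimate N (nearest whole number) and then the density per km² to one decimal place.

N̂ = 4123·2015/352 − 1 = 8307845/352 − 1 ≈ 23600.8 → 23601
Density = N̂ / area = 23601 / 46 ≈ 513.07 → 513.1 per km²

density ≈ 513.1 yellow perch per km²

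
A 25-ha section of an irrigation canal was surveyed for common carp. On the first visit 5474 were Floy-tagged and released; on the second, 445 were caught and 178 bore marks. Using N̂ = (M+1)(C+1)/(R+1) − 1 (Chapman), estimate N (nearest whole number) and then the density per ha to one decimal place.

N̂ = 5475·446/179 − 1 = 2441850/179 − 1 ≈ 13640.6 → 13641
Density = N̂ / area = 13641 / 25 ≈ 545.64 → 545.6 per ha

density ≈ 545.6 common carp per ha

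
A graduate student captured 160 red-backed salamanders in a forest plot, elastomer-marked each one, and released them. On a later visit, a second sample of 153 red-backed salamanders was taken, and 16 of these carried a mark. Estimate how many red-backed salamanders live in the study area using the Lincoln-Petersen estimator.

N = 1530

N = (160 × 153) / 16 = 24480 / 16 = 1530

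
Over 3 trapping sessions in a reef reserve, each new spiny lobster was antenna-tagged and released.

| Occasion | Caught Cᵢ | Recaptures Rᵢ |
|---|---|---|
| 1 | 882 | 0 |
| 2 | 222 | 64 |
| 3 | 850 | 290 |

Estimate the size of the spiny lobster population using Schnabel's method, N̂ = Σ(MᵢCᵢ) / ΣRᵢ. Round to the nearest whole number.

N ≈ 3050

Marked at large before each occasion: Mᵢ = Σⱼ<ᵢ (Cⱼ − Rⱼ) → M1=0, M2=882, M3=1040
Σ MᵢCᵢ = 0·882 + 882·222 + 1040·850 = 0 + 195804 + 884000 = 1079804
Σ Rᵢ = 0 + 64 + 290 = 354
N̂ = 1079804 / 354 ≈ 3050.3 → 3050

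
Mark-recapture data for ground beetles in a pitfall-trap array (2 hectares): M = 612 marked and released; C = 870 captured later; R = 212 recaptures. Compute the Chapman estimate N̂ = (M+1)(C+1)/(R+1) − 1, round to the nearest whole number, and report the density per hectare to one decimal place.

density ≈ 1253.0 ground beetles per hectare

N̂ = 613·871/213 − 1 = 533923/213 − 1 ≈ 2505.7 → 2506
Density = N̂ / area = 2506 / 2 = 1253.0 per hectare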